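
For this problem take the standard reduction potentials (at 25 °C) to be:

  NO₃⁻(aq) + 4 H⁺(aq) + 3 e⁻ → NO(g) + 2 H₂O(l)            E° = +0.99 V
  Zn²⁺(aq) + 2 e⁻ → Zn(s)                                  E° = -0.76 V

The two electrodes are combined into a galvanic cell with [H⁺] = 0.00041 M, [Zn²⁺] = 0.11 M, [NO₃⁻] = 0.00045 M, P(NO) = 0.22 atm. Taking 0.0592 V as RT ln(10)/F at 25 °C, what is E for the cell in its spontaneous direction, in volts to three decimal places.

+1.458 V

NO₃⁻/NO is the cathode (higher E°), Zn²⁺/Zn the anode: E°cell = +0.99 − (-0.76) = +1.75 V, n = 6.
Overall: 2 NO₃⁻(aq) + 8 H⁺(aq) + 3 Zn(s) → 2 NO(g) + 4 H₂O(l) + 3 Zn²⁺(aq)
Q = P(NO)^2·[Zn²⁺]^3 / ([NO₃⁻]^2·[H⁺]^8); log Q = 29.600.
E = E° − (0.0592/n) log Q = +1.75 − (0.0592/6)(29.600) = +1.458 V.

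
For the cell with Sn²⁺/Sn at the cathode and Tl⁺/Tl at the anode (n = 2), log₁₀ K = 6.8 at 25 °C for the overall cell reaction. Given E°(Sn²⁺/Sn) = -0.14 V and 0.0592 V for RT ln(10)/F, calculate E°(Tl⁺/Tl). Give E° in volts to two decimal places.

E°cell = (0.0592/n)·log K = (0.0592/2)(6.8) = +0.201 V.
Since Sn²⁺/Sn is the cathode and Tl⁺/Tl the anode, E°cell = E°(Sn²⁺/Sn) − E°(Tl⁺/Tl).
So E°(Tl⁺/Tl) = E°(Sn²⁺/Sn) − E°cell = (-0.14) − (+0.201) = -0.34 V.

-0.34 V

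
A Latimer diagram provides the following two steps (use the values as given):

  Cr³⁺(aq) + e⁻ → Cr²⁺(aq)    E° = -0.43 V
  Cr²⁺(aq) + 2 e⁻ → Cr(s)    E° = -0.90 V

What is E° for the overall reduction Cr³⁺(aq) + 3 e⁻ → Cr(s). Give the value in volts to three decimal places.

-0.743 V

Standard free energies of sequential steps add: ΔG°₃ = ΔG°₁ + ΔG°₂, so n₃E°₃ = n₁E°₁ + n₂E°₂.
E°₃ = (1×-0.43 + 2×-0.90) / 3 = (-2.230) / 3 = -0.743 V.
E° values themselves are not directly additive — weighting by electron count is essential.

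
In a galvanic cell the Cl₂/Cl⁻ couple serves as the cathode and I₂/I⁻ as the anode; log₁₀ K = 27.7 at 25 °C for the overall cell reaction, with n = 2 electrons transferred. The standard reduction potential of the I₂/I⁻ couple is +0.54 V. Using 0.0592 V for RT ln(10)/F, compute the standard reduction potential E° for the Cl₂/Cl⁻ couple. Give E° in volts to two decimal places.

+1.36 V

E°cell = (0.0592/n)·log K = (0.0592/2)(27.7) = +0.820 V.
Since Cl₂/Cl⁻ is the cathode and I₂/I⁻ the anode, E°cell = E°(Cl₂/Cl⁻) − E°(I₂/I⁻).
So E°(Cl₂/Cl⁻) = E°cell + E°(I₂/I⁻) = +0.820 + (+0.54) = +1.36 V.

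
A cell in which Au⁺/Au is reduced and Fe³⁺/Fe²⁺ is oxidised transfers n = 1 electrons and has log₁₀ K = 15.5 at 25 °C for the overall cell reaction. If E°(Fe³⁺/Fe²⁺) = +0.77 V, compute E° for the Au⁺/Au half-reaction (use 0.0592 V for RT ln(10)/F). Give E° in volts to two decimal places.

E°cell = (0.0592/n)·log K = (0.0592/1)(15.5) = +0.918 V.
Since Au⁺/Au is the cathode and Fe³⁺/Fe²⁺ the anode, E°cell = E°(Au⁺/Au) − E°(Fe³⁺/Fe²⁺).
So E°(Au⁺/Au) = E°cell + E°(Fe³⁺/Fe²⁺) = +0.918 + (+0.77) = +1.69 V.

+1.69 V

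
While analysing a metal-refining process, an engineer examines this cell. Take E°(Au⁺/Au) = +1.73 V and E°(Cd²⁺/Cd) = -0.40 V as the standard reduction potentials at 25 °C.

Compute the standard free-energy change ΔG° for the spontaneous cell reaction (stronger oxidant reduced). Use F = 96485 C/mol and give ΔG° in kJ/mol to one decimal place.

Au⁺/Au (E° = +1.73 V) is the cathode; Cd²⁺/Cd (E° = -0.40 V) is the anode, so E°cell = +2.13 V.
Balancing electrons gives n = 2 (lcm of 1 and 2).
ΔG° = −nFE° = −(2)(96485)(+2.13) = -411,026 J = -411.0 kJ/mol.

-411.0 kJ/mol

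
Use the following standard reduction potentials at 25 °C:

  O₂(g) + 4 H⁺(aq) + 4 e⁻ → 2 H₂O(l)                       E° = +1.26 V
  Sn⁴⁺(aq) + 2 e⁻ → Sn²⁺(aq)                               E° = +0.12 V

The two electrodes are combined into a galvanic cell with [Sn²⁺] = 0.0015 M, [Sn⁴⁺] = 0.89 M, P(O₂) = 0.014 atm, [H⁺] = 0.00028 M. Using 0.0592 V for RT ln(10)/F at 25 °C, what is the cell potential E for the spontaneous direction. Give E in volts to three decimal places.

O₂/H₂O is the cathode (higher E°), Sn⁴⁺/Sn²⁺ the anode: E°cell = +1.26 − (+0.12) = +1.14 V, n = 4.
Overall: O₂(g) + 4 H⁺(aq) + 2 Sn²⁺(aq) → 2 H₂O(l) + 2 Sn⁴⁺(aq)
Q = [Sn⁴⁺]^2 / (P(O₂)·[H⁺]^4·[Sn²⁺]^2); log Q = 21.612.
E = E° − (0.0592/n) log Q = +1.14 − (0.0592/4)(21.612) = +0.820 V.

+0.820 V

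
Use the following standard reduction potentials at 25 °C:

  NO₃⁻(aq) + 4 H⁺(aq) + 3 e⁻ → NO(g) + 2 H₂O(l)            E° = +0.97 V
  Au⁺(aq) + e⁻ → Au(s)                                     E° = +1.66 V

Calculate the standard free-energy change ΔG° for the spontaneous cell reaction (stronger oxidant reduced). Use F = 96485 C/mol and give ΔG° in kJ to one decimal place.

Au⁺/Au (E° = +1.66 V) is the cathode; NO₃⁻/NO (E° = +0.97 V) is the anode, so E°cell = +0.69 V.
Balancing electrons gives n = 3 (lcm of 1 and 3).
ΔG° = −nFE° = −(3)(96485)(+0.69) = -199,724 J = -199.7 kJ.

-199.7 kJ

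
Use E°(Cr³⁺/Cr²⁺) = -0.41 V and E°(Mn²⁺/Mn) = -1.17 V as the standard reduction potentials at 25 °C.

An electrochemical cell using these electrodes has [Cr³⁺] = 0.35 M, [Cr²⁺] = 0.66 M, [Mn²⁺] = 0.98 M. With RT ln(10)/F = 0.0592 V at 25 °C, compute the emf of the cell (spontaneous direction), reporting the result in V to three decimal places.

Cr³⁺/Cr²⁺ is the cathode (higher E°), Mn²⁺/Mn the anode: E°cell = -0.41 − (-1.17) = +0.76 V, n = 2.
Overall: 2 Cr³⁺(aq) + Mn(s) → 2 Cr²⁺(aq) + Mn²⁺(aq)
Q = [Cr²⁺]^2·[Mn²⁺] / ([Cr³⁺]^2); log Q = 0.542.
E = E° − (0.0592/n) log Q = +0.76 − (0.0592/2)(0.542) = +0.744 V.

+0.744 V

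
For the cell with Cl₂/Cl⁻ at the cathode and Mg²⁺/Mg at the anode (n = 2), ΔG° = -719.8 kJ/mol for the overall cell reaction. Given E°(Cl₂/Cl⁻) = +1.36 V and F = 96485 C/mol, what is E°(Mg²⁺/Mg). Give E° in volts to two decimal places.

E°cell = −ΔG°/(nF) = −(-719.8×10³)/((2)(96485)) = +3.730 V.
Since Cl₂/Cl⁻ is the cathode and Mg²⁺/Mg the anode, E°cell = E°(Cl₂/Cl⁻) − E°(Mg²⁺/Mg).
So E°(Mg²⁺/Mg) = E°(Cl₂/Cl⁻) − E°cell = (+1.36) − (+3.730) = -2.37 V.

-2.37 V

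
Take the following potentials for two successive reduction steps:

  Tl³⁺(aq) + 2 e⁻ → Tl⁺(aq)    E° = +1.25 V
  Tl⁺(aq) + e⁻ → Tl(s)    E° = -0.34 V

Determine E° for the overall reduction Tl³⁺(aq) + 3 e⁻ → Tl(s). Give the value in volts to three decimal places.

+0.720 V

Standard free energies of sequential steps add: ΔG°₃ = ΔG°₁ + ΔG°₂, so n₃E°₃ = n₁E°₁ + n₂E°₂.
E°₃ = (2×+1.25 + 1×-0.34) / 3 = (+2.160) / 3 = +0.720 V.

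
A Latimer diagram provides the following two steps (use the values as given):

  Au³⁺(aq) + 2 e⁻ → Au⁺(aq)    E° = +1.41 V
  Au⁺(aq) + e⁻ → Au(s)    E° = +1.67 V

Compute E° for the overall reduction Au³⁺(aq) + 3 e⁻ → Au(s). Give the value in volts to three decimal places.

+1.497 V

Adding the free-energy changes (−nFE°) of the two steps gives −n₃FE°₃ = −n₁FE°₁ − n₂FE°₂.
E°₃ = (2×+1.41 + 1×+1.67) / 3 = (+4.490) / 3 = +1.497 V.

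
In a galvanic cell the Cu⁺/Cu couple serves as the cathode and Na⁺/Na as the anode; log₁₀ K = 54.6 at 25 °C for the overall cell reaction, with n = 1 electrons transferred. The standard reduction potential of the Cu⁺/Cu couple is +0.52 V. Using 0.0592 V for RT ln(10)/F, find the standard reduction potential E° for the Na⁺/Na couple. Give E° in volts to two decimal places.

-2.71 V

E°cell = (0.0592/n)·log K = (0.0592/1)(54.6) = +3.232 V.
Since Cu⁺/Cu is the cathode and Na⁺/Na the anode, E°cell = E°(Cu⁺/Cu) − E°(Na⁺/Na).
So E°(Na⁺/Na) = E°(Cu⁺/Cu) − E°cell = (+0.52) − (+3.232) = -2.71 V.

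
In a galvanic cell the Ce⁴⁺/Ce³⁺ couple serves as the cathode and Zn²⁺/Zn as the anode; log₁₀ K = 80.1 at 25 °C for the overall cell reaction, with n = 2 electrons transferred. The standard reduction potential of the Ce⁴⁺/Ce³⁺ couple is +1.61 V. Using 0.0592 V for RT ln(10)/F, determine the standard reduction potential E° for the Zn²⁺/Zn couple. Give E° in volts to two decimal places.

E°cell = (0.0592/n)·log K = (0.0592/2)(80.1) = +2.371 V.
Since Ce⁴⁺/Ce³⁺ is the cathode and Zn²⁺/Zn the anode, E°cell = E°(Ce⁴⁺/Ce³⁺) − E°(Zn²⁺/Zn).
So E°(Zn²⁺/Zn) = E°(Ce⁴⁺/Ce³⁺) − E°cell = (+1.61) − (+2.371) = -0.76 V.

-0.76 V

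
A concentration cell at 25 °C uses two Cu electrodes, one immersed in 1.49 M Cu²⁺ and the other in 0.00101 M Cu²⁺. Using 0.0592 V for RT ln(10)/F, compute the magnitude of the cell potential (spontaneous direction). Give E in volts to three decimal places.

For a concentration cell E°cell = 0. The 1.49 M side is the cathode (reduction is favoured where [Cu²⁺] is higher).
With n = 2, E = −(0.0592/2) log([Cu²⁺]ₐₙ/[Cu²⁺]꜀ₐₜ) = −(0.0592/2) log(0.00101/1.49) = −(0.0592/2)(-3.169) = +0.094 V.

+0.094 V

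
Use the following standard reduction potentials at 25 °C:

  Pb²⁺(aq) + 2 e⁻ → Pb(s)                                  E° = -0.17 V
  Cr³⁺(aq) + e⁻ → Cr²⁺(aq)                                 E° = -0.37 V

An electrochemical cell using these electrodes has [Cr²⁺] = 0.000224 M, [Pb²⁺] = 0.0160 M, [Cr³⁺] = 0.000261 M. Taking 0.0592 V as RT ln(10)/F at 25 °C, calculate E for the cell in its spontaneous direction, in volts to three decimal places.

+0.143 V

Pb²⁺/Pb is the cathode (higher E°), Cr³⁺/Cr²⁺ the anode: E°cell = -0.17 − (-0.37) = +0.20 V, n = 2.
Overall: Pb²⁺(aq) + 2 Cr²⁺(aq) → Pb(s) + 2 Cr³⁺(aq)
Q = [Cr³⁺]^2 / ([Pb²⁺]·[Cr²⁺]^2); log Q = 1.929.
E = E° − (0.0592/n) log Q = +0.20 − (0.0592/2)(1.929) = +0.143 V.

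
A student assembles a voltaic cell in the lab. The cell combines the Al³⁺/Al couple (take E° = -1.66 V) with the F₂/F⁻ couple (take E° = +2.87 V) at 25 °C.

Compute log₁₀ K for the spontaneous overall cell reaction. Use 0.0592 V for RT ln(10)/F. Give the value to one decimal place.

Cathode: F₂/F⁻; anode: Al³⁺/Al. E°cell = +4.53 V, n = 6.
log K = nE°cell / 0.0592 = (6)(+4.53) / 0.0592 = 459.1.

459.1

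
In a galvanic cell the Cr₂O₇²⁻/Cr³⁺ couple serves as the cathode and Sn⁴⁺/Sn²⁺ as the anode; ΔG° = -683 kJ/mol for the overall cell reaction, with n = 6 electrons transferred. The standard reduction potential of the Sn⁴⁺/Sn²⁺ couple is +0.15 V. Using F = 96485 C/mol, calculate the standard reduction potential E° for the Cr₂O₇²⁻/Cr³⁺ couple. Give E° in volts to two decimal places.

+1.33 V

E°cell = −ΔG°/(nF) = −(-683×10³)/((6)(96485)) = +1.180 V.
Since Cr₂O₇²⁻/Cr³⁺ is the cathode and Sn⁴⁺/Sn²⁺ the anode, E°cell = E°(Cr₂O₇²⁻/Cr³⁺) − E°(Sn⁴⁺/Sn²⁺).
So E°(Cr₂O₇²⁻/Cr³⁺) = E°cell + E°(Sn⁴⁺/Sn²⁺) = +1.180 + (+0.15) = +1.33 V.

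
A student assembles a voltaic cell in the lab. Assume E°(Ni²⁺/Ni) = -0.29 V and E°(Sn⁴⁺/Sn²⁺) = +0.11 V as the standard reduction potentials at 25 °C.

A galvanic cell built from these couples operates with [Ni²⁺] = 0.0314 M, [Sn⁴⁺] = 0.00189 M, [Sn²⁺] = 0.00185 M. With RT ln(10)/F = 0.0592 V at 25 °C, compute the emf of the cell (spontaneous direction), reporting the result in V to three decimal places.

+0.445 V

Sn⁴⁺/Sn²⁺ is the cathode (higher E°), Ni²⁺/Ni the anode: E°cell = +0.11 − (-0.29) = +0.40 V, n = 2.
Overall: Sn⁴⁺(aq) + Ni(s) → Sn²⁺(aq) + Ni²⁺(aq)
Q = [Sn²⁺]·[Ni²⁺] / ([Sn⁴⁺]); log Q = -1.512.
E = E° − (0.0592/n) log Q = +0.40 − (0.0592/2)(-1.512) = +0.445 V.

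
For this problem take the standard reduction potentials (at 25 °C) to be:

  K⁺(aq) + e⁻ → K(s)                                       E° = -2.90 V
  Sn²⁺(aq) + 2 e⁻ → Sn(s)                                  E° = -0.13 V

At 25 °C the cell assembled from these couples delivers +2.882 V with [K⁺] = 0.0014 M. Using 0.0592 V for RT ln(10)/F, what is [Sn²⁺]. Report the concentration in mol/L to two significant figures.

0.012 M

Sn²⁺/Sn is the cathode, K⁺/K the anode: E°cell = +2.77 V, n = 2.
Overall reaction: Sn²⁺(aq) + 2 K(s) → Sn(s) + 2 K⁺(aq); Q = [K⁺]^2/[Sn²⁺]^1.
From E = E° − (0.0592/n) log Q: log Q = (E° − E)·n/0.0592 = (+2.77 − (+2.882))·2/0.0592 = -3.7838.
So 1·log[Sn²⁺] = 2·log(0.0014) − log Q = -5.7077 − (-3.7838) = -1.9239; [Sn²⁺] = 10^(-1.9239) ≈ 0.012 M.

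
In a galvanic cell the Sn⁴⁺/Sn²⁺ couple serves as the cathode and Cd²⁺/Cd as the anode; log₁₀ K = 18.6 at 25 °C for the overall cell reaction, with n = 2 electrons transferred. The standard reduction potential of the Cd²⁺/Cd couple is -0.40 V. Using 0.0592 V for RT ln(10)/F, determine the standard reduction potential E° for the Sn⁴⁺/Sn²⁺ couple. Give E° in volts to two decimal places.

+0.15 V

E°cell = (0.0592/n)·log K = (0.0592/2)(18.6) = +0.551 V.
Since Sn⁴⁺/Sn²⁺ is the cathode and Cd²⁺/Cd the anode, E°cell = E°(Sn⁴⁺/Sn²⁺) − E°(Cd²⁺/Cd).
So E°(Sn⁴⁺/Sn²⁺) = E°cell + E°(Cd²⁺/Cd) = +0.551 + (-0.40) = +0.15 V.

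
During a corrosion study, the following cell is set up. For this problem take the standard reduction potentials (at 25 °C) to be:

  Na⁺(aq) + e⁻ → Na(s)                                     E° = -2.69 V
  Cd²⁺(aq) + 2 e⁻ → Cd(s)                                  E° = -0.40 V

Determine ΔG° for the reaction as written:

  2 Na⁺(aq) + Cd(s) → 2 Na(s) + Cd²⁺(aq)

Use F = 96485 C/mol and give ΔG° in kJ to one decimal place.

+441.9 kJ

As written, Na⁺/Na is reduced (cathode) and Cd²⁺/Cd is oxidised (anode), so E°cell = (-2.69) − (-0.40) = -2.29 V.
Balancing electrons gives n = 2.
ΔG° = −nFE° = −(2)(96485)(-2.29) = 441,901 J = +441.9 kJ.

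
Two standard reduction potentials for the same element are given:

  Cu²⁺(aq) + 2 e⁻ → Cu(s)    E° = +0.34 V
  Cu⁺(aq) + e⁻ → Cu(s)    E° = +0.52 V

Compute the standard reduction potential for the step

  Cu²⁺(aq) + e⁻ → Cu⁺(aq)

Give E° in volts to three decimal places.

Sequential free energies add, so n₃E°₃ = n₁E°₁ + n₂E°₂.
With n₃ = 2, and the known step contributing 1×(+0.52) V, the unknown satisfies 1·E° = 2×(+0.34) − 1×(+0.52) = +0.160.
E° = +0.160 / 1 = +0.160 V.

+0.160 V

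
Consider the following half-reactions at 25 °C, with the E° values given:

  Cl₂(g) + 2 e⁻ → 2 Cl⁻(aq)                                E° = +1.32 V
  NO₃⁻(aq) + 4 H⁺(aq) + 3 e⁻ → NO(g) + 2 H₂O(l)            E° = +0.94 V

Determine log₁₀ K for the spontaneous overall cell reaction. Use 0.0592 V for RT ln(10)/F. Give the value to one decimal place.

38.5

Cathode: Cl₂/Cl⁻; anode: NO₃⁻/NO. E°cell = +0.38 V, n = 6.
log K = nE°cell / 0.0592 = (6)(+0.38) / 0.0592 = 38.5.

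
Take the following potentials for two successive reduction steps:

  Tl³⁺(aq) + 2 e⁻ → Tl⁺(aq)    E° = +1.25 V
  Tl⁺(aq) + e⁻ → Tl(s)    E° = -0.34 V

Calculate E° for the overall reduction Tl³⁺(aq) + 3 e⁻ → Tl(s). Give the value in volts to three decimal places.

Since ΔG° = −nFE° is additive over sequential reductions, n₃E°₃ = n₁E°₁ + n₂E°₂.
E°₃ = (2×+1.25 + 1×-0.34) / 3 = (+2.160) / 3 = +0.720 V.

+0.720 V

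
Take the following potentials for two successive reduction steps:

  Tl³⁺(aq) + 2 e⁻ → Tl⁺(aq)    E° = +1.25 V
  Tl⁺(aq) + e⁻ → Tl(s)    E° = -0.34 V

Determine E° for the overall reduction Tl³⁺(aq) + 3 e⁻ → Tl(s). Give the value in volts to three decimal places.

Standard free energies of sequential steps add: ΔG°₃ = ΔG°₁ + ΔG°₂, so n₃E°₃ = n₁E°₁ + n₂E°₂.
E°₃ = (2×+1.25 + 1×-0.34) / 3 = (+2.160) / 3 = +0.720 V.

+0.720 V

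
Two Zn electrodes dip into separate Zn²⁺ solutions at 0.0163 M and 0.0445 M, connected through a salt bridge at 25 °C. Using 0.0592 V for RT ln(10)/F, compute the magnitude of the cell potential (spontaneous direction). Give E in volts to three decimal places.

For a concentration cell E°cell = 0. The 0.0445 M side is the cathode (reduction is favoured where [Zn²⁺] is higher).
With n = 2, E = −(0.0592/2) log([Zn²⁺]ₐₙ/[Zn²⁺]꜀ₐₜ) = −(0.0592/2) log(0.0163/0.0445) = −(0.0592/2)(-0.436) = +0.013 V.

+0.013 V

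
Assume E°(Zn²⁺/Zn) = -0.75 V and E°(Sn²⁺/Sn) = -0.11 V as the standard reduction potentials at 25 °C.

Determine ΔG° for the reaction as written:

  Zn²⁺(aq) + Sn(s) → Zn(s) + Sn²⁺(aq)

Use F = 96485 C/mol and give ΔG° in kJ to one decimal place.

+123.5 kJ

As written, Zn²⁺/Zn is reduced (cathode) and Sn²⁺/Sn is oxidised (anode), so E°cell = (-0.75) − (-0.11) = -0.64 V.
Balancing electrons gives n = 2.
ΔG° = −nFE° = −(2)(96485)(-0.64) = 123,501 J = +123.5 kJ.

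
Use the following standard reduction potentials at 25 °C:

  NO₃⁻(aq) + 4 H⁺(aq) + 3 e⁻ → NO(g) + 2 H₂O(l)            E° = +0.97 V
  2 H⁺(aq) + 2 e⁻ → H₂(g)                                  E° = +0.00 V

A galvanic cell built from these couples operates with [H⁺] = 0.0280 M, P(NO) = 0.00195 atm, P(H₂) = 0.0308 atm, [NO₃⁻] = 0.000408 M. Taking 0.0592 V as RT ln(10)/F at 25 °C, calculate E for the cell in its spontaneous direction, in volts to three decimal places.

NO₃⁻/NO is the cathode (higher E°), H⁺/H₂ the anode: E°cell = +0.97 − (+0.00) = +0.97 V, n = 6.
Overall: 2 NO₃⁻(aq) + 2 H⁺(aq) + 3 H₂(g) → 2 NO(g) + 4 H₂O(l)
Q = P(NO)^2 / ([NO₃⁻]^2·[H⁺]^2·P(H₂)^3); log Q = 8.999.
E = E° − (0.0592/n) log Q = +0.97 − (0.0592/6)(8.999) = +0.881 V.

+0.881 V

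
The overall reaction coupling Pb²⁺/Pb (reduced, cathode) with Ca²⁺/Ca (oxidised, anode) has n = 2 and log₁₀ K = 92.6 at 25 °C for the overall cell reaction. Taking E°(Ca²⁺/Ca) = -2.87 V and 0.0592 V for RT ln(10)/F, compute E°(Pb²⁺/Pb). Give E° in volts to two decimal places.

-0.13 V

E°cell = (0.0592/n)·log K = (0.0592/2)(92.6) = +2.741 V.
Since Pb²⁺/Pb is the cathode and Ca²⁺/Ca the anode, E°cell = E°(Pb²⁺/Pb) − E°(Ca²⁺/Ca).
So E°(Pb²⁺/Pb) = E°cell + E°(Ca²⁺/Ca) = +2.741 + (-2.87) = -0.13 V.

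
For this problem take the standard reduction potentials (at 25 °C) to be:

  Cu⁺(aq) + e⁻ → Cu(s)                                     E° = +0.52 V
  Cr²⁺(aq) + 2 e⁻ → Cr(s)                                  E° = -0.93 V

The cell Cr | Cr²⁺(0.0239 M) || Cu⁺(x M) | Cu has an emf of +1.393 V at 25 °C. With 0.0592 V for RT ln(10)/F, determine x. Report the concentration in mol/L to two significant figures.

0.017 M

Cu⁺/Cu is the cathode, Cr²⁺/Cr the anode: E°cell = +1.45 V, n = 2.
Overall reaction: 2 Cu⁺(aq) + Cr(s) → 2 Cu(s) + Cr²⁺(aq); Q = [Cr²⁺]^1/[Cu⁺]^2.
From E = E° − (0.0592/n) log Q: log Q = (E° − E)·n/0.0592 = (+1.45 − (+1.393))·2/0.0592 = 1.9257.
So 2·log[Cu⁺] = 1·log(0.0239) − log Q = -1.6216 − (1.9257) = -3.5473; log[Cu⁺] = -3.5473 / 2 = -1.7736; [Cu⁺] = 10^(-1.7736) ≈ 0.017 M.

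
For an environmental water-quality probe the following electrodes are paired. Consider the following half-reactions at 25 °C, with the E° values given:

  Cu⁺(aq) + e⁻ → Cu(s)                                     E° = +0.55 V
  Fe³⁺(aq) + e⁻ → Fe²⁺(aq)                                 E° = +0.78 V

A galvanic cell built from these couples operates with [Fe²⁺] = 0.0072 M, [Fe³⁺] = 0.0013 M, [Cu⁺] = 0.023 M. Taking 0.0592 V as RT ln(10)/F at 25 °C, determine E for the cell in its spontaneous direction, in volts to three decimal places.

+0.283 V

Fe³⁺/Fe²⁺ is the cathode (higher E°), Cu⁺/Cu the anode: E°cell = +0.78 − (+0.55) = +0.23 V, n = 1.
Overall: Fe³⁺(aq) + Cu(s) → Fe²⁺(aq) + Cu⁺(aq)
Q = [Fe²⁺]·[Cu⁺] / ([Fe³⁺]); log Q = -0.895.
E = E° − (0.0592/n) log Q = +0.23 − (0.0592/1)(-0.895) = +0.283 V.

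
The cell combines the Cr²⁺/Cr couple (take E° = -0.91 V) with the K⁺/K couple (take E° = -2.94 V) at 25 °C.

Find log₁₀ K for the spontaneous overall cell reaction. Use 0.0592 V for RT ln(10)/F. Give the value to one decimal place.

68.6

Cathode: Cr²⁺/Cr; anode: K⁺/K. E°cell = +2.03 V, n = 2.
log K = nE°cell / 0.0592 = (2)(+2.03) / 0.0592 = 68.6.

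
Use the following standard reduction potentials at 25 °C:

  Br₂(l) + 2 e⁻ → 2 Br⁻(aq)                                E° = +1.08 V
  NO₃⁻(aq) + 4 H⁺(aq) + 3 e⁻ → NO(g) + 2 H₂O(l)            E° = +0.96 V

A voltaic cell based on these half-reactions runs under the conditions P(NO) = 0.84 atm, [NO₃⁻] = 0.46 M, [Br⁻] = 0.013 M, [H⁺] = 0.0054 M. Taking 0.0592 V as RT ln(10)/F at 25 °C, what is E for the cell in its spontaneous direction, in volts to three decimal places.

+0.416 V

Br₂/Br⁻ is the cathode (higher E°), NO₃⁻/NO the anode: E°cell = +1.08 − (+0.96) = +0.12 V, n = 6.
Overall: 3 Br₂(l) + 2 NO(g) + 4 H₂O(l) → 6 Br⁻(aq) + 2 NO₃⁻(aq) + 8 H⁺(aq)
Q = [Br⁻]^6·[NO₃⁻]^2·[H⁺]^8 / (P(NO)^2); log Q = -29.980.
E = E° − (0.0592/n) log Q = +0.12 − (0.0592/6)(-29.980) = +0.416 V.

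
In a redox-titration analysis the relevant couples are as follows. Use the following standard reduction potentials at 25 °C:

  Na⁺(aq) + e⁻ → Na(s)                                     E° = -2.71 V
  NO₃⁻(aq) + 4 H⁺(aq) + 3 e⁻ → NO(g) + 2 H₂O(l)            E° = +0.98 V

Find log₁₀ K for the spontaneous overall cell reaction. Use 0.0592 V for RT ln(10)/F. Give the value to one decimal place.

Cathode: NO₃⁻/NO; anode: Na⁺/Na. E°cell = +3.69 V, n = 3.
log K = nE°cell / 0.0592 = (3)(+3.69) / 0.0592 = 187.0.

187.0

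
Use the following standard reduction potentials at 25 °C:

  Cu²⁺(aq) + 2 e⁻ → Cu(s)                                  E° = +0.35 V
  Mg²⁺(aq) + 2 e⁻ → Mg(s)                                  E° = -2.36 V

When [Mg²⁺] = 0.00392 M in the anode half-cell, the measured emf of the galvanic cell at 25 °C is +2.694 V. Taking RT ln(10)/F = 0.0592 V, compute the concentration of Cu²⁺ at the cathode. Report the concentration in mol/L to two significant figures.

Cu²⁺/Cu is the cathode, Mg²⁺/Mg the anode: E°cell = +2.71 V, n = 2.
Overall reaction: Cu²⁺(aq) + Mg(s) → Cu(s) + Mg²⁺(aq); Q = [Mg²⁺]^1/[Cu²⁺]^1.
From E = E° − (0.0592/n) log Q: log Q = (E° − E)·n/0.0592 = (+2.71 − (+2.694))·2/0.0592 = 0.5405.
So 1·log[Cu²⁺] = 1·log(0.00392) − log Q = -2.4067 − (0.5405) = -2.9472; [Cu²⁺] = 10^(-2.9472) ≈ 0.0011 M.

0.0011 M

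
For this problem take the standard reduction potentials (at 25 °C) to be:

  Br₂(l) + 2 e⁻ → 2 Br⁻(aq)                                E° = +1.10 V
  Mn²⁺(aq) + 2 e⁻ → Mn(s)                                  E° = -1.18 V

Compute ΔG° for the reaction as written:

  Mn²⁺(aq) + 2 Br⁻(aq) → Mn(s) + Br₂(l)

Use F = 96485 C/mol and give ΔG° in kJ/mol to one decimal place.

+440.0 kJ/mol

As written, Mn²⁺/Mn is reduced (cathode) and Br₂/Br⁻ is oxidised (anode), so E°cell = (-1.18) − (+1.10) = -2.28 V.
Balancing electrons gives n = 2.
ΔG° = −nFE° = −(2)(96485)(-2.28) = 439,972 J = +440.0 kJ/mol.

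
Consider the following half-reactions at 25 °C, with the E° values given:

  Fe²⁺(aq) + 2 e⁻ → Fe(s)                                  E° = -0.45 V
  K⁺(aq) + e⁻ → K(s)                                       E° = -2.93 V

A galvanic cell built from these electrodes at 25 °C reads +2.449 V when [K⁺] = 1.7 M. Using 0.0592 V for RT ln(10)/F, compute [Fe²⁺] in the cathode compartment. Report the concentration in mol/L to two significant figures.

Fe²⁺/Fe is the cathode, K⁺/K the anode: E°cell = +2.48 V, n = 2.
Overall reaction: Fe²⁺(aq) + 2 K(s) → Fe(s) + 2 K⁺(aq); Q = [K⁺]^2/[Fe²⁺]^1.
From E = E° − (0.0592/n) log Q: log Q = (E° − E)·n/0.0592 = (+2.48 − (+2.449))·2/0.0592 = 1.0473.
So 1·log[Fe²⁺] = 2·log(1.7) − log Q = 0.4609 − (1.0473) = -0.5864; [Fe²⁺] = 10^(-0.5864) ≈ 0.26 M.

0.26 M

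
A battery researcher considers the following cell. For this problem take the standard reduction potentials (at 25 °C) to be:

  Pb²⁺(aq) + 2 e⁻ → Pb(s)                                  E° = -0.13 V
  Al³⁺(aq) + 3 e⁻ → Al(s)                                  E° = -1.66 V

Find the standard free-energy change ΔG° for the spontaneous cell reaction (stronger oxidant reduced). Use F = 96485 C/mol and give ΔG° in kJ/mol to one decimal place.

-885.7 kJ/mol

Pb²⁺/Pb (E° = -0.13 V) is the cathode; Al³⁺/Al (E° = -1.66 V) is the anode, so E°cell = +1.53 V.
Balancing electrons gives n = 6 (lcm of 2 and 3).
ΔG° = −nFE° = −(6)(96485)(+1.53) = -885,732 J = -885.7 kJ/mol.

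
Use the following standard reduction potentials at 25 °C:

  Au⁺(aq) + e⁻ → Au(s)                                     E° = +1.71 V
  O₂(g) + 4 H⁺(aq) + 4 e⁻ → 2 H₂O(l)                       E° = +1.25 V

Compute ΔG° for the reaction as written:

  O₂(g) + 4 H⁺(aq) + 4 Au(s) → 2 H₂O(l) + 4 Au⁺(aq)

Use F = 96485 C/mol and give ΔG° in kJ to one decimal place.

As written, O₂/H₂O is reduced (cathode) and Au⁺/Au is oxidised (anode), so E°cell = (+1.25) − (+1.71) = -0.46 V.
Balancing electrons gives n = 4.
ΔG° = −nFE° = −(4)(96485)(-0.46) = 177,532 J = +177.5 kJ.

+177.5 kJ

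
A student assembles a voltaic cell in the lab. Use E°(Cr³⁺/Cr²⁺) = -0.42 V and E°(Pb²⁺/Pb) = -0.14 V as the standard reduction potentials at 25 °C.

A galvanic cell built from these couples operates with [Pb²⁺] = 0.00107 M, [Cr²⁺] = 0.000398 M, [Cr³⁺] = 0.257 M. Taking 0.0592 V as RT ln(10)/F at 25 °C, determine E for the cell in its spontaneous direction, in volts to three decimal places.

Pb²⁺/Pb is the cathode (higher E°), Cr³⁺/Cr²⁺ the anode: E°cell = -0.14 − (-0.42) = +0.28 V, n = 2.
Overall: Pb²⁺(aq) + 2 Cr²⁺(aq) → Pb(s) + 2 Cr³⁺(aq)
Q = [Cr³⁺]^2 / ([Pb²⁺]·[Cr²⁺]^2); log Q = 8.591.
E = E° − (0.0592/n) log Q = +0.28 − (0.0592/2)(8.591) = +0.026 V.

+0.026 V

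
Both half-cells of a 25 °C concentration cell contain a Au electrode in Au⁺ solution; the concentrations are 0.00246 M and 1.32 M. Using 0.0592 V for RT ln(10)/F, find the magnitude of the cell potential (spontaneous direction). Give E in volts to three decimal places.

+0.162 V

For a concentration cell E°cell = 0. The 1.32 M side is the cathode (reduction is favoured where [Au⁺] is higher).
With n = 1, E = −(0.0592/1) log([Au⁺]ₐₙ/[Au⁺]꜀ₐₜ) = −(0.0592/1) log(0.00246/1.32) = −(0.0592/1)(-2.730) = +0.162 V.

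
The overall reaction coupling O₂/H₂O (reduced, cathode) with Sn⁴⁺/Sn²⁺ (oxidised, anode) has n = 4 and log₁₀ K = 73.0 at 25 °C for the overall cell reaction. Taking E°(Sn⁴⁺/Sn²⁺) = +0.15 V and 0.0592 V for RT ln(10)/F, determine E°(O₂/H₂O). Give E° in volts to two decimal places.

+1.23 V

E°cell = (0.0592/n)·log K = (0.0592/4)(73.0) = +1.080 V.
Since O₂/H₂O is the cathode and Sn⁴⁺/Sn²⁺ the anode, E°cell = E°(O₂/H₂O) − E°(Sn⁴⁺/Sn²⁺).
So E°(O₂/H₂O) = E°cell + E°(Sn⁴⁺/Sn²⁺) = +1.080 + (+0.15) = +1.23 V.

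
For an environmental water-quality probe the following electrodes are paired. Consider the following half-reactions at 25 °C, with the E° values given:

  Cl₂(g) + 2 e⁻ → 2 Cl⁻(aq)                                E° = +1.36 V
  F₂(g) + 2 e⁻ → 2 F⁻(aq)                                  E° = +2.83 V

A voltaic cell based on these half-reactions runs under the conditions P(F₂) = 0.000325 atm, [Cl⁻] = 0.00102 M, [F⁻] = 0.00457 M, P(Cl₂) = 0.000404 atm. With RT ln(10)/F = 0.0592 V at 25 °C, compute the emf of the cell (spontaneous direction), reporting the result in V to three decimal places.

F₂/F⁻ is the cathode (higher E°), Cl₂/Cl⁻ the anode: E°cell = +2.83 − (+1.36) = +1.47 V, n = 2.
Overall: F₂(g) + 2 Cl⁻(aq) → 2 F⁻(aq) + Cl₂(g)
Q = [F⁻]^2·P(Cl₂) / (P(F₂)·[Cl⁻]^2); log Q = 1.397.
E = E° − (0.0592/n) log Q = +1.47 − (0.0592/2)(1.397) = +1.429 V.

+1.429 V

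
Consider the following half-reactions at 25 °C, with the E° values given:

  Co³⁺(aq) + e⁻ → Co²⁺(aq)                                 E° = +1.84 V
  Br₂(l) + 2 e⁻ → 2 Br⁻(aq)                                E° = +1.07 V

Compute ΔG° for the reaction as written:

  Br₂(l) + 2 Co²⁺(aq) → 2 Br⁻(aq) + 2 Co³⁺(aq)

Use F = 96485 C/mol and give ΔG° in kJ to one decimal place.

As written, Br₂/Br⁻ is reduced (cathode) and Co³⁺/Co²⁺ is oxidised (anode), so E°cell = (+1.07) − (+1.84) = -0.77 V.
Balancing electrons gives n = 2.
ΔG° = −nFE° = −(2)(96485)(-0.77) = 148,587 J = +148.6 kJ.

+148.6 kJ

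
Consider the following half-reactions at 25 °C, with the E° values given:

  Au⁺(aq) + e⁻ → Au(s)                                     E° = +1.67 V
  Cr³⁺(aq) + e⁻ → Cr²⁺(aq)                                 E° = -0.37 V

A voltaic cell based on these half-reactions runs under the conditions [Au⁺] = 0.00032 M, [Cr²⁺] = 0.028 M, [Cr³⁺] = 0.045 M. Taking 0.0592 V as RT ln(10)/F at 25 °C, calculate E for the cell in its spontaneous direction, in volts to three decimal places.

+1.821 V

Au⁺/Au is the cathode (higher E°), Cr³⁺/Cr²⁺ the anode: E°cell = +1.67 − (-0.37) = +2.04 V, n = 1.
Overall: Au⁺(aq) + Cr²⁺(aq) → Au(s) + Cr³⁺(aq)
Q = [Cr³⁺] / ([Au⁺]·[Cr²⁺]); log Q = 3.701.
E = E° − (0.0592/n) log Q = +2.04 − (0.0592/1)(3.701) = +1.821 V.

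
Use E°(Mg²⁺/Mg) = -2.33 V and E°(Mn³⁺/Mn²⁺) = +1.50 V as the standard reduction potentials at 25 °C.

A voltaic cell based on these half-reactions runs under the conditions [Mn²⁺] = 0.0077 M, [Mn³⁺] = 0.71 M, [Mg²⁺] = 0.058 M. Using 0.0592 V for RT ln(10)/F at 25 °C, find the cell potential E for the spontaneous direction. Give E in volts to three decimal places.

+3.983 V

Mn³⁺/Mn²⁺ is the cathode (higher E°), Mg²⁺/Mg the anode: E°cell = +1.50 − (-2.33) = +3.83 V, n = 2.
Overall: 2 Mn³⁺(aq) + Mg(s) → 2 Mn²⁺(aq) + Mg²⁺(aq)
Q = [Mn²⁺]^2·[Mg²⁺] / ([Mn³⁺]^2); log Q = -5.166.
E = E° − (0.0592/n) log Q = +3.83 − (0.0592/2)(-5.166) = +3.983 V.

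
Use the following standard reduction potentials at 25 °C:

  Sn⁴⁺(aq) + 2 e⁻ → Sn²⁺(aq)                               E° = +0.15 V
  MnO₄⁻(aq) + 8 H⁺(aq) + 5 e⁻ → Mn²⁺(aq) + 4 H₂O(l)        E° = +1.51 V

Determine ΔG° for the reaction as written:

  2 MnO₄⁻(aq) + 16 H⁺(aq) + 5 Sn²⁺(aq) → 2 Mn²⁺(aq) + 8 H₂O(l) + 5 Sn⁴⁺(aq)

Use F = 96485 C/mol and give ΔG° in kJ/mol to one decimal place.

As written, MnO₄⁻/Mn²⁺ is reduced (cathode) and Sn⁴⁺/Sn²⁺ is oxidised (anode), so E°cell = (+1.51) − (+0.15) = +1.36 V.
Balancing electrons gives n = 10.
ΔG° = −nFE° = −(10)(96485)(+1.36) = -1,312,196 J = -1312.2 kJ/mol.

-1312.2 kJ/mol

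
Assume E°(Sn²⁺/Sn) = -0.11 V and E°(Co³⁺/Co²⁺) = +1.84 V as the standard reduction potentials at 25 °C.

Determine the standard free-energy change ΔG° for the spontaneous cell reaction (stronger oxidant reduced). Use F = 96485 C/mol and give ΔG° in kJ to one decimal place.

-376.3 kJ

Co³⁺/Co²⁺ (E° = +1.84 V) is the cathode; Sn²⁺/Sn (E° = -0.11 V) is the anode, so E°cell = +1.95 V.
Balancing electrons gives n = 2 (lcm of 1 and 2).
ΔG° = −nFE° = −(2)(96485)(+1.95) = -376,292 J = -376.3 kJ.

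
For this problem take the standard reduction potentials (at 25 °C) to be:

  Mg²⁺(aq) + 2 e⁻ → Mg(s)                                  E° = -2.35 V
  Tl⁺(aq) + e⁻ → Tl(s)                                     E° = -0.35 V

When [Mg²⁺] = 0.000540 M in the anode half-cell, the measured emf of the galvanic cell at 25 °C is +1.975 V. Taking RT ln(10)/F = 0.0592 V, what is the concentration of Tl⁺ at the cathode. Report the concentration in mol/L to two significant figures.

0.0088 M

Tl⁺/Tl is the cathode, Mg²⁺/Mg the anode: E°cell = +2.00 V, n = 2.
Overall reaction: 2 Tl⁺(aq) + Mg(s) → 2 Tl(s) + Mg²⁺(aq); Q = [Mg²⁺]^1/[Tl⁺]^2.
From E = E° − (0.0592/n) log Q: log Q = (E° − E)·n/0.0592 = (+2.00 − (+1.975))·2/0.0592 = 0.8446.
So 2·log[Tl⁺] = 1·log(0.00054) − log Q = -3.2676 − (0.8446) = -4.1122; log[Tl⁺] = -4.1122 / 2 = -2.0561; [Tl⁺] = 10^(-2.0561) ≈ 0.0088 M.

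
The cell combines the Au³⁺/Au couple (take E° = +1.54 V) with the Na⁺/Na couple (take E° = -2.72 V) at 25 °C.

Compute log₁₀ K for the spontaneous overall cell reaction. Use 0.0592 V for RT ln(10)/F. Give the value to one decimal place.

Cathode: Au³⁺/Au; anode: Na⁺/Na. E°cell = +4.26 V, n = 3.
log K = nE°cell / 0.0592 = (3)(+4.26) / 0.0592 = 215.9.

215.9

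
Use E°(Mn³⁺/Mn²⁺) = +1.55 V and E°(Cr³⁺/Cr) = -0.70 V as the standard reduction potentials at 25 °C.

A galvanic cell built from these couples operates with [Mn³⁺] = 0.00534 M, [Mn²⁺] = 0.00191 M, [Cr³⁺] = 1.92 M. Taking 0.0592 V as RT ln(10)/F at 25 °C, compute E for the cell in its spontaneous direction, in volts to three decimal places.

+2.271 V

Mn³⁺/Mn²⁺ is the cathode (higher E°), Cr³⁺/Cr the anode: E°cell = +1.55 − (-0.70) = +2.25 V, n = 3.
Overall: 3 Mn³⁺(aq) + Cr(s) → 3 Mn²⁺(aq) + Cr³⁺(aq)
Q = [Mn²⁺]^3·[Cr³⁺] / ([Mn³⁺]^3); log Q = -1.056.
E = E° − (0.0592/n) log Q = +2.25 − (0.0592/3)(-1.056) = +2.271 V.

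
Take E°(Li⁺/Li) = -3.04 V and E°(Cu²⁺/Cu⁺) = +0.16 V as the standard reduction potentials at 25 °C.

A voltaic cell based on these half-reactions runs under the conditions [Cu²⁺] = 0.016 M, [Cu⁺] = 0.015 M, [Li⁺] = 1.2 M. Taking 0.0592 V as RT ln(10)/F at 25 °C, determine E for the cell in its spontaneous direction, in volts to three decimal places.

+3.197 V

Cu²⁺/Cu⁺ is the cathode (higher E°), Li⁺/Li the anode: E°cell = +0.16 − (-3.04) = +3.20 V, n = 1.
Overall: Cu²⁺(aq) + Li(s) → Cu⁺(aq) + Li⁺(aq)
Q = [Cu⁺]·[Li⁺] / ([Cu²⁺]); log Q = 0.051.
E = E° − (0.0592/n) log Q = +3.20 − (0.0592/1)(0.051) = +3.197 V.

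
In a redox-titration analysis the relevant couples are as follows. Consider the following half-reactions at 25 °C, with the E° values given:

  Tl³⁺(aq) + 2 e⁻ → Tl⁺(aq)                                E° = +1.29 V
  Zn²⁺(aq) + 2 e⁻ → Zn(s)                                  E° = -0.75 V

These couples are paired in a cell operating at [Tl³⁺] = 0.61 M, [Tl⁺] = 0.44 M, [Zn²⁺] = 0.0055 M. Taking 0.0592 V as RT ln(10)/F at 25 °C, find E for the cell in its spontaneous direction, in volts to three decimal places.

+2.111 V

Tl³⁺/Tl⁺ is the cathode (higher E°), Zn²⁺/Zn the anode: E°cell = +1.29 − (-0.75) = +2.04 V, n = 2.
Overall: Tl³⁺(aq) + Zn(s) → Tl⁺(aq) + Zn²⁺(aq)
Q = [Tl⁺]·[Zn²⁺] / ([Tl³⁺]); log Q = -2.402.
E = E° − (0.0592/n) log Q = +2.04 − (0.0592/2)(-2.402) = +2.111 V.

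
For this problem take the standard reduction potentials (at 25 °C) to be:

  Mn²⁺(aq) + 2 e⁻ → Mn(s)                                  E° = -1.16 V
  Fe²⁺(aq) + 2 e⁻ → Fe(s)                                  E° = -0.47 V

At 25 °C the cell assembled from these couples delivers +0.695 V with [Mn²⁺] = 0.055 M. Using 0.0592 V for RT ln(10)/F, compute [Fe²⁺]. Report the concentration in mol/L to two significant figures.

0.081 M

Fe²⁺/Fe is the cathode, Mn²⁺/Mn the anode: E°cell = +0.69 V, n = 2.
Overall reaction: Fe²⁺(aq) + Mn(s) → Fe(s) + Mn²⁺(aq); Q = [Mn²⁺]^1/[Fe²⁺]^1.
From E = E° − (0.0592/n) log Q: log Q = (E° − E)·n/0.0592 = (+0.69 − (+0.695))·2/0.0592 = -0.1689.
So 1·log[Fe²⁺] = 1·log(0.055) − log Q = -1.2596 − (-0.1689) = -1.0907; [Fe²⁺] = 10^(-1.0907) ≈ 0.081 M.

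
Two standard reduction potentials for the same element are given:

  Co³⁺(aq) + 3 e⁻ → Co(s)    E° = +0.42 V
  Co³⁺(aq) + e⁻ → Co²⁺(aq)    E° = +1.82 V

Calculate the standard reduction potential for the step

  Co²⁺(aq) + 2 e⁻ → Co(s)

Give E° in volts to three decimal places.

-0.280 V

Sequential free energies add, so n₃E°₃ = n₁E°₁ + n₂E°₂.
With n₃ = 3, and the known step contributing 1×(+1.82) V, the unknown satisfies 2·E° = 3×(+0.42) − 1×(+1.82) = -0.560.
E° = -0.560 / 2 = -0.280 V.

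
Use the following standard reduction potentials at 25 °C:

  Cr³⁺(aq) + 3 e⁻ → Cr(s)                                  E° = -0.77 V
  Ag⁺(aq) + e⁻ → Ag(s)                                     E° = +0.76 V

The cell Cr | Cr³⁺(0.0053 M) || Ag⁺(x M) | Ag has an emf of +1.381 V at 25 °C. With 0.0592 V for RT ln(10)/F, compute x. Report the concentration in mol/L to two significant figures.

0.00053 M

Ag⁺/Ag is the cathode, Cr³⁺/Cr the anode: E°cell = +1.53 V, n = 3.
Overall reaction: 3 Ag⁺(aq) + Cr(s) → 3 Ag(s) + Cr³⁺(aq); Q = [Cr³⁺]^1/[Ag⁺]^3.
From E = E° − (0.0592/n) log Q: log Q = (E° − E)·n/0.0592 = (+1.53 − (+1.381))·3/0.0592 = 7.5507.
So 3·log[Ag⁺] = 1·log(0.0053) − log Q = -2.2757 − (7.5507) = -9.8264; log[Ag⁺] = -9.8264 / 3 = -3.2755; [Ag⁺] = 10^(-3.2755) ≈ 0.00053 M.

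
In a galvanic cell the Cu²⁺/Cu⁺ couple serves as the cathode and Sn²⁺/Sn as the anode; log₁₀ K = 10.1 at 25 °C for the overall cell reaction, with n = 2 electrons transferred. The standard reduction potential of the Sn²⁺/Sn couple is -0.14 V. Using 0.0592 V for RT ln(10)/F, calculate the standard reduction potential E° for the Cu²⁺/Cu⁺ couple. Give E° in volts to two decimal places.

+0.16 V

E°cell = (0.0592/n)·log K = (0.0592/2)(10.1) = +0.299 V.
Since Cu²⁺/Cu⁺ is the cathode and Sn²⁺/Sn the anode, E°cell = E°(Cu²⁺/Cu⁺) − E°(Sn²⁺/Sn).
So E°(Cu²⁺/Cu⁺) = E°cell + E°(Sn²⁺/Sn) = +0.299 + (-0.14) = +0.16 V.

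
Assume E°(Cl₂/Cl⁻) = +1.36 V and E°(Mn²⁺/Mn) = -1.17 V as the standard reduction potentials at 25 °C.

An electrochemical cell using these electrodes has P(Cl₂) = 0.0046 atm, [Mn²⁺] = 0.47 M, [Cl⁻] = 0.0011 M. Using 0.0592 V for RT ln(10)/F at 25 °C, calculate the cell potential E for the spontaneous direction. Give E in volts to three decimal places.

+2.646 V

Cl₂/Cl⁻ is the cathode (higher E°), Mn²⁺/Mn the anode: E°cell = +1.36 − (-1.17) = +2.53 V, n = 2.
Overall: Cl₂(g) + Mn(s) → 2 Cl⁻(aq) + Mn²⁺(aq)
Q = [Cl⁻]^2·[Mn²⁺] / (P(Cl₂)); log Q = -3.908.
E = E° − (0.0592/n) log Q = +2.53 − (0.0592/2)(-3.908) = +2.646 V.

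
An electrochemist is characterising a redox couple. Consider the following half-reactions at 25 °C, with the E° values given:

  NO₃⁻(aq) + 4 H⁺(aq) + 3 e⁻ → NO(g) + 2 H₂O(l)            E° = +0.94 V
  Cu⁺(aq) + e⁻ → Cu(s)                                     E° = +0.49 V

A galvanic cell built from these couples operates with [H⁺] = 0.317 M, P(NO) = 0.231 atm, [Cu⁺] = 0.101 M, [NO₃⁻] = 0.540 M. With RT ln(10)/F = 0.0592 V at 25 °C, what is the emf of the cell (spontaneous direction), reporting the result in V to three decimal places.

+0.477 V

NO₃⁻/NO is the cathode (higher E°), Cu⁺/Cu the anode: E°cell = +0.94 − (+0.49) = +0.45 V, n = 3.
Overall: NO₃⁻(aq) + 4 H⁺(aq) + 3 Cu(s) → NO(g) + 2 H₂O(l) + 3 Cu⁺(aq)
Q = P(NO)·[Cu⁺]^3 / ([NO₃⁻]·[H⁺]^4); log Q = -1.360.
E = E° − (0.0592/n) log Q = +0.45 − (0.0592/3)(-1.360) = +0.477 V.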